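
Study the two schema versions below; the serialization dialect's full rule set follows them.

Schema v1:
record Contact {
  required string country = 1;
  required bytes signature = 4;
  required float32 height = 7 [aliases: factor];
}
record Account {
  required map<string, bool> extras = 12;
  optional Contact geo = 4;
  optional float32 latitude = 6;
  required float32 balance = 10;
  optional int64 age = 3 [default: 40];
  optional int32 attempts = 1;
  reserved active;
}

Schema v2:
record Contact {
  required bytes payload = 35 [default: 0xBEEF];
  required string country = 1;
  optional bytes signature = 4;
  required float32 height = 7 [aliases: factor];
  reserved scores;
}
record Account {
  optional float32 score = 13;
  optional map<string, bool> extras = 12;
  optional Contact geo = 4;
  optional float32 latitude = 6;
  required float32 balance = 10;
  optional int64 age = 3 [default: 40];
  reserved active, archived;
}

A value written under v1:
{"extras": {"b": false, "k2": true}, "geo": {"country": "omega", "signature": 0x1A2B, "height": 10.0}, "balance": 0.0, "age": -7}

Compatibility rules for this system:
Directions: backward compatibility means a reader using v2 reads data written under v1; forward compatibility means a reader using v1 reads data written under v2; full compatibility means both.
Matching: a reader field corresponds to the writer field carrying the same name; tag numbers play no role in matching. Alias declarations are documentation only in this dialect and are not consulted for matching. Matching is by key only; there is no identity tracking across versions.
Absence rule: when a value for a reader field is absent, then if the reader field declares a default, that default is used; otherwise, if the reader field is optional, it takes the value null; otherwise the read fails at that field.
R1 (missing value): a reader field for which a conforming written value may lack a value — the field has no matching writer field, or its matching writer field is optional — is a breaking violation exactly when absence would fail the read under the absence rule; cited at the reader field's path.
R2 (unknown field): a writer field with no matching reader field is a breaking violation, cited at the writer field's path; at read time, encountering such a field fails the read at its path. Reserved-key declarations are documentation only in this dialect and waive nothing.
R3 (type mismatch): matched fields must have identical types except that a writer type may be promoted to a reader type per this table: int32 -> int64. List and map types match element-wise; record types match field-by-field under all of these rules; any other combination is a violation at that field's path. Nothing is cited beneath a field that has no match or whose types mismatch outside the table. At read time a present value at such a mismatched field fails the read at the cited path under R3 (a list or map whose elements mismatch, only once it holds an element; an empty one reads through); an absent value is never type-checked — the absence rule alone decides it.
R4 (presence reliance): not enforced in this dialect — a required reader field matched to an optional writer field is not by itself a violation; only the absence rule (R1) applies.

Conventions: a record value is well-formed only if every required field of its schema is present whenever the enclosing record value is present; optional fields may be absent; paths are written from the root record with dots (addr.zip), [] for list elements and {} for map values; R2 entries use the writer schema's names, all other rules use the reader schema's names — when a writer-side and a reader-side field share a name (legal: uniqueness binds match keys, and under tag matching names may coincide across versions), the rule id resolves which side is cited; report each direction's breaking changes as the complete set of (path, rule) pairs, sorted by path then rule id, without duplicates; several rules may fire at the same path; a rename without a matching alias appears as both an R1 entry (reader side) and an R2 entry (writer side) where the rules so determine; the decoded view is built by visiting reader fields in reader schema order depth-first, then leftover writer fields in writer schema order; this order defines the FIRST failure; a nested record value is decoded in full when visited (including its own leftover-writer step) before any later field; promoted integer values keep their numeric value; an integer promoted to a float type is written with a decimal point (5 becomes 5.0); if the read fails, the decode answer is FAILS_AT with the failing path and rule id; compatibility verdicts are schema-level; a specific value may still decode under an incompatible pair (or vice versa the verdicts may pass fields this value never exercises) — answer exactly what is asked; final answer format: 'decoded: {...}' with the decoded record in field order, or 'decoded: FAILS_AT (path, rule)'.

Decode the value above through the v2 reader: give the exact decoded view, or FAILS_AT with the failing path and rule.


each type pair in Account: writer, then reader
migrating the Account value to v2:
  score := null (absent, optional -> null)
  extras := {"b": false, "k2": true}
  geo.payload := 0xBEEF (absent -> default)
  geo.country := "omega"
  geo.signature := 0x1A2B
  geo.height := 10.0
  latitude := null (absent, optional -> null)
  balance := 0.0
  age := -7
  => decoded: {"score": null, "extras": {"b": false, "k2": true}, "geo": {"payload": 0xBEEF, "country": "omega", "signature": 0x1A2B, "height": 10.0}, "latitude": null, "balance": 0.0, "age": -7}
remaining Account differences; none change what is asked:
  field extras in record Account: required changed to optional -> changes Account's schema-level verdicts only — the decode of this value is the same
  field signature in record Contact: required changed to optional -> changes Account's schema-level verdicts only — the decode of this value is the same

decoded: {"score": null, "extras": {"b": false, "k2": true}, "geo": {"payload": 0xBEEF, "country": "omega", "signature": 0x1A2B, "height": 10.0}, "latitude": null, "balance": 0.0, "age": -7}


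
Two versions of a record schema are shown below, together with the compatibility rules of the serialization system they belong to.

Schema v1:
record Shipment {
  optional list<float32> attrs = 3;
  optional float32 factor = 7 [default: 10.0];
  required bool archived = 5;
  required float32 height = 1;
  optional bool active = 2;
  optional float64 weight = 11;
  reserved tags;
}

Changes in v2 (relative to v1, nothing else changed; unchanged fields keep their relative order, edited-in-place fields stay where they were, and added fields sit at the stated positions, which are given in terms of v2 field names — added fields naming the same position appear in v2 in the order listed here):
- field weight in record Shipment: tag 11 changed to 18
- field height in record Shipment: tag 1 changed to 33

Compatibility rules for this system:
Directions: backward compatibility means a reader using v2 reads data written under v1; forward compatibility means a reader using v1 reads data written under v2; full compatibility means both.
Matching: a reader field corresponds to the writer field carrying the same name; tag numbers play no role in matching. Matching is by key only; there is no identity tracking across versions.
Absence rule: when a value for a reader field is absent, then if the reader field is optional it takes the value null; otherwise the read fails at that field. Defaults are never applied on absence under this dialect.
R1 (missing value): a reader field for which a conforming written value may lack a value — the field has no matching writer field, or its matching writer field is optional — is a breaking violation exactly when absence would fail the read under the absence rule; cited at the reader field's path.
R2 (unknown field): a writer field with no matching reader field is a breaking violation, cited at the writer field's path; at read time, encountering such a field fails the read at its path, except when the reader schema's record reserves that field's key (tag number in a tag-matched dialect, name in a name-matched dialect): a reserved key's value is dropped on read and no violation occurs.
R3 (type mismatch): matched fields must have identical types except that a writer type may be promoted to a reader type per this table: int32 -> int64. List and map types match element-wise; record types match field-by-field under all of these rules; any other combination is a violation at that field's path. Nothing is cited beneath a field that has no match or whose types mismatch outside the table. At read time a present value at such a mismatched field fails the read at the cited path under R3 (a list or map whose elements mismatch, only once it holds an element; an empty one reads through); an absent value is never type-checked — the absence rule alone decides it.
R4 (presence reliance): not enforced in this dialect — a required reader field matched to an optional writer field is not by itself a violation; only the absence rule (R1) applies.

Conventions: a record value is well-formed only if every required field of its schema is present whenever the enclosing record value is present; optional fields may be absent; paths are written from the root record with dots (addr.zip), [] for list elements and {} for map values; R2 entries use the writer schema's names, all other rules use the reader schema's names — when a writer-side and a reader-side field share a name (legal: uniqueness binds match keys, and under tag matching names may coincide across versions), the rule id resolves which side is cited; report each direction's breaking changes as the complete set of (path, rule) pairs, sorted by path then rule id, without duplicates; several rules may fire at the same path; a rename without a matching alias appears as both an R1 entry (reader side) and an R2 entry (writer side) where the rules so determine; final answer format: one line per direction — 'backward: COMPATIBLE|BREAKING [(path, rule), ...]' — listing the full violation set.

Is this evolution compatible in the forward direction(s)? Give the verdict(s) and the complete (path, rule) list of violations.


forward: COMPATIBLE []

the writer's type comes first in each Shipment pair
forward for Shipment (reader v1, writer v2):
  attrs: paired with writer attrs (list<float32> -> list<float32>; writer optional)
  factor: paired with writer factor (float32 -> float32; writer optional)
  archived: paired with writer archived (bool -> bool; writer required)
  height: paired with writer height (float32 -> float32; writer required)
  active: paired with writer active (bool -> bool; writer optional)
  weight: paired with writer weight (float64 -> float64; writer optional)
  => no violations; forward on Shipment: COMPATIBLE
the other Shipment changes do not affect what is asked:
  field weight in record Shipment: tag 11 changed to 18 -> fires no rule on Shipment, leaving the asked answer as it is
  field height in record Shipment: tag 1 changed to 33 -> fires no rule on Shipment, leaving the asked answer as it is


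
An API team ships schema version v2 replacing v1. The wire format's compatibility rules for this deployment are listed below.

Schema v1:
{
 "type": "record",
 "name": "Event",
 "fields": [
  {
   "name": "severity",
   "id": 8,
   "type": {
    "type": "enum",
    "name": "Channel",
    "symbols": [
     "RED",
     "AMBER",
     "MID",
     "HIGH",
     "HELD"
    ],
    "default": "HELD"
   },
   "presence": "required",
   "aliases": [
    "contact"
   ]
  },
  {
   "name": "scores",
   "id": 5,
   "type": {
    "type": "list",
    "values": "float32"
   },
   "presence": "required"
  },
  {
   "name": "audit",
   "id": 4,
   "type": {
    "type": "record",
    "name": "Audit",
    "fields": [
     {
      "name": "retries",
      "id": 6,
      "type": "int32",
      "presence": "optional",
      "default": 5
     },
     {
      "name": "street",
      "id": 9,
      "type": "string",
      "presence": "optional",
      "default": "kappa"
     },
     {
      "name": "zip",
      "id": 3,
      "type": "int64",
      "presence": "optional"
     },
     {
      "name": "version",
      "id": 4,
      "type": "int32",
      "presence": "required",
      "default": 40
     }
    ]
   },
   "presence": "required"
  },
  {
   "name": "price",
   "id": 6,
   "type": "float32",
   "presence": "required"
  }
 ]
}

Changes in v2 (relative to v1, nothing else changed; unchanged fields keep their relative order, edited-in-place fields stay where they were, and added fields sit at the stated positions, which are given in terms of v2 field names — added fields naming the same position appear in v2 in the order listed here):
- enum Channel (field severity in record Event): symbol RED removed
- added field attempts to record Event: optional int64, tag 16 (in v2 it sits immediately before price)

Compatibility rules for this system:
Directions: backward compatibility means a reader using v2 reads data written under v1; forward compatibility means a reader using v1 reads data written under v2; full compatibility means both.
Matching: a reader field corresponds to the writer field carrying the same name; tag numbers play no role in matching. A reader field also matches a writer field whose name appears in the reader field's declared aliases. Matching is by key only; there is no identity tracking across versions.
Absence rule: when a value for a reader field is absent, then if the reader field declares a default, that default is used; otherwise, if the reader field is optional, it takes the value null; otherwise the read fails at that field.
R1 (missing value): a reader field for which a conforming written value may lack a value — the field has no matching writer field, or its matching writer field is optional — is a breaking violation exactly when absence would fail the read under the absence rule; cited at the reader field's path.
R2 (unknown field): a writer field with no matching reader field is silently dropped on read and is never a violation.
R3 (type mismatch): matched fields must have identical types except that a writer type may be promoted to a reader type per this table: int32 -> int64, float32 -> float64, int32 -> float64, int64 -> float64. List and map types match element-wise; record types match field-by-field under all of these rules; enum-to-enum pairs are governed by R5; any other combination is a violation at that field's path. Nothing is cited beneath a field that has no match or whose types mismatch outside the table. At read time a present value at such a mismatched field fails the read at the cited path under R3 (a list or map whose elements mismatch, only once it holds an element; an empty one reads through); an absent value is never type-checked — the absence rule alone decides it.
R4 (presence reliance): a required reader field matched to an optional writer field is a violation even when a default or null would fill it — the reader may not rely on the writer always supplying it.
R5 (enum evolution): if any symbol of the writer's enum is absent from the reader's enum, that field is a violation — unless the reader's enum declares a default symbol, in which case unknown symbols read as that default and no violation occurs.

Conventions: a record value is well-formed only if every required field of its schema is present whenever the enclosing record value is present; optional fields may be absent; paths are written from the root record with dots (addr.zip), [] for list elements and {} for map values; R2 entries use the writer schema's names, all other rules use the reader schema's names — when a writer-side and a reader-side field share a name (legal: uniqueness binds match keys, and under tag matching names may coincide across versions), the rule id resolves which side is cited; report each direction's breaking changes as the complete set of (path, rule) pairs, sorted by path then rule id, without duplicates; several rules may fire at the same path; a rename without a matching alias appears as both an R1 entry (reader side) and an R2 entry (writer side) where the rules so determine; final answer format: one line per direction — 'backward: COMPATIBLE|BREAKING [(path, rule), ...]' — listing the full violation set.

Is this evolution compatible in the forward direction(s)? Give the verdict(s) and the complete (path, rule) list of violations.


arrows below run writer -> reader for Event
forward for Event (reader v1, writer v2):
  writer required, Channel -> Channel: reader severity maps from writer severity
  writer required, list<float32> -> list<float32>: reader scores maps from writer scores
  writer required, Audit -> Audit: reader audit maps from writer audit
  writer required, float32 -> float32: reader price maps from writer price
  writer field attempts has no reader counterpart
  writer optional, int32 -> int32: reader audit.retries maps from writer audit.retries
  writer optional, string -> string: reader audit.street maps from writer audit.street
  writer optional, int64 -> int64: reader audit.zip maps from writer audit.zip
  writer required, int32 -> int32: reader audit.version maps from writer audit.version
  => no violations; forward on Event: COMPATIBLE
diffs on Event not affecting the asked answer:
  enum Channel (field severity in record Event): symbol RED removed -> inert for the asked Event verdict: nothing fires
  added field attempts to record Event: optional int64, tag 16 (in v2 it sits immediately before price) -> inert for the asked Event verdict: nothing fires

forward: COMPATIBLE []


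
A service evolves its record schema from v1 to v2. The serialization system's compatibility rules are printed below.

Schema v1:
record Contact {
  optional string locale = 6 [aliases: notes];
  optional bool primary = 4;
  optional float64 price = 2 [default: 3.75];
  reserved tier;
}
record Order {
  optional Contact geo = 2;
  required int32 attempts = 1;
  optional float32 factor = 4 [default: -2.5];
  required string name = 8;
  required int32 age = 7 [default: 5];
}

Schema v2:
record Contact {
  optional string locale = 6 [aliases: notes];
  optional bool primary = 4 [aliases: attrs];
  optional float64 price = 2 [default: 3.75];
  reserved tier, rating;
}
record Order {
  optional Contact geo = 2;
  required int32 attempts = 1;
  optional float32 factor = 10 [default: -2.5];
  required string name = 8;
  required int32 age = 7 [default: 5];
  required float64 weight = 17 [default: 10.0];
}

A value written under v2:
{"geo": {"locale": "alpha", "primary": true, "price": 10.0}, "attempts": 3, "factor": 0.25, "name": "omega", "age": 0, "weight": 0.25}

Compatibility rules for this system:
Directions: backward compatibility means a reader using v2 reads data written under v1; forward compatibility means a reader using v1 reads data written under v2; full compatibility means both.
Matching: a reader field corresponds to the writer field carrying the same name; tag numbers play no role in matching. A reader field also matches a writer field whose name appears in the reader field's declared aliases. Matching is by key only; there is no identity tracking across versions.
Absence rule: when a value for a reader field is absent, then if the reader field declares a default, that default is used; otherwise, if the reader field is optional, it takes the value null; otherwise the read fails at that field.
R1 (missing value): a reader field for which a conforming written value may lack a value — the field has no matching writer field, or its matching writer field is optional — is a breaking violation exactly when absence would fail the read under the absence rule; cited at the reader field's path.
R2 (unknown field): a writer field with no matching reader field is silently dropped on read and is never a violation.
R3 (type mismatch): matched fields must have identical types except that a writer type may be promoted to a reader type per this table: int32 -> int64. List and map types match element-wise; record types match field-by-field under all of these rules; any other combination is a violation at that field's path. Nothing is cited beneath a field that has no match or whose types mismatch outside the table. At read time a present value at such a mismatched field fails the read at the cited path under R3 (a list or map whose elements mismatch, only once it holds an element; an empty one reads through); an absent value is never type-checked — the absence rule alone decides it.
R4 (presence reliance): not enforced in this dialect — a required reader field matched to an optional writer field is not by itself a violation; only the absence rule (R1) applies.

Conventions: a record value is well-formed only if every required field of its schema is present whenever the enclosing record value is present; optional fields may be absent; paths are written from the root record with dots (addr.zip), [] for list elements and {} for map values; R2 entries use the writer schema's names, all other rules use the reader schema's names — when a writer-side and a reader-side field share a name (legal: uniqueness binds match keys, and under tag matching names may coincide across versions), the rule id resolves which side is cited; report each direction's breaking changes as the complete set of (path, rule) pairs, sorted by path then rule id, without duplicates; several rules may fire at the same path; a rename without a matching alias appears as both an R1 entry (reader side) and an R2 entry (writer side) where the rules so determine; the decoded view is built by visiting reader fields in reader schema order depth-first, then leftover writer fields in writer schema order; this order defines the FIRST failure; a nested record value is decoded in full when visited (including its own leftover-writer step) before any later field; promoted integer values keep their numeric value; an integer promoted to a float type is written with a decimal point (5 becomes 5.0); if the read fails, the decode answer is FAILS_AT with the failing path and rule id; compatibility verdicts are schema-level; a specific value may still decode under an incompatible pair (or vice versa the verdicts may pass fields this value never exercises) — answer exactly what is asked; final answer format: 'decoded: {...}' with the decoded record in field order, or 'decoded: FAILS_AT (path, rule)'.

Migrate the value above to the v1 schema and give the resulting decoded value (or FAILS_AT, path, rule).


decoded: {"geo": {"locale": "alpha", "primary": true, "price": 10.0}, "attempts": 3, "factor": 0.25, "name": "omega", "age": 0}

the writer's type comes first in each Order pair
decode (reader v1):
  geo.locale := "alpha"
  geo.primary := true
  geo.price := 10.0
  attempts := 3
  factor := 0.25
  name := "omega"
  age := 0
  writer weight: unmatched, discarded
  => decoded: {"geo": {"locale": "alpha", "primary": true, "price": 10.0}, "attempts": 3, "factor": 0.25, "name": "omega", "age": 0}
checking off the Order differences that do not matter here:
  field factor in record Order: tag 4 changed to 10 -> inert under this dialect — no rule fires on Order and the result does not move
  added field weight to record Order: required float64, tag 17, default 10.0 (in v2 it sits last) -> inert under this dialect — no rule fires on Order and the result does not move


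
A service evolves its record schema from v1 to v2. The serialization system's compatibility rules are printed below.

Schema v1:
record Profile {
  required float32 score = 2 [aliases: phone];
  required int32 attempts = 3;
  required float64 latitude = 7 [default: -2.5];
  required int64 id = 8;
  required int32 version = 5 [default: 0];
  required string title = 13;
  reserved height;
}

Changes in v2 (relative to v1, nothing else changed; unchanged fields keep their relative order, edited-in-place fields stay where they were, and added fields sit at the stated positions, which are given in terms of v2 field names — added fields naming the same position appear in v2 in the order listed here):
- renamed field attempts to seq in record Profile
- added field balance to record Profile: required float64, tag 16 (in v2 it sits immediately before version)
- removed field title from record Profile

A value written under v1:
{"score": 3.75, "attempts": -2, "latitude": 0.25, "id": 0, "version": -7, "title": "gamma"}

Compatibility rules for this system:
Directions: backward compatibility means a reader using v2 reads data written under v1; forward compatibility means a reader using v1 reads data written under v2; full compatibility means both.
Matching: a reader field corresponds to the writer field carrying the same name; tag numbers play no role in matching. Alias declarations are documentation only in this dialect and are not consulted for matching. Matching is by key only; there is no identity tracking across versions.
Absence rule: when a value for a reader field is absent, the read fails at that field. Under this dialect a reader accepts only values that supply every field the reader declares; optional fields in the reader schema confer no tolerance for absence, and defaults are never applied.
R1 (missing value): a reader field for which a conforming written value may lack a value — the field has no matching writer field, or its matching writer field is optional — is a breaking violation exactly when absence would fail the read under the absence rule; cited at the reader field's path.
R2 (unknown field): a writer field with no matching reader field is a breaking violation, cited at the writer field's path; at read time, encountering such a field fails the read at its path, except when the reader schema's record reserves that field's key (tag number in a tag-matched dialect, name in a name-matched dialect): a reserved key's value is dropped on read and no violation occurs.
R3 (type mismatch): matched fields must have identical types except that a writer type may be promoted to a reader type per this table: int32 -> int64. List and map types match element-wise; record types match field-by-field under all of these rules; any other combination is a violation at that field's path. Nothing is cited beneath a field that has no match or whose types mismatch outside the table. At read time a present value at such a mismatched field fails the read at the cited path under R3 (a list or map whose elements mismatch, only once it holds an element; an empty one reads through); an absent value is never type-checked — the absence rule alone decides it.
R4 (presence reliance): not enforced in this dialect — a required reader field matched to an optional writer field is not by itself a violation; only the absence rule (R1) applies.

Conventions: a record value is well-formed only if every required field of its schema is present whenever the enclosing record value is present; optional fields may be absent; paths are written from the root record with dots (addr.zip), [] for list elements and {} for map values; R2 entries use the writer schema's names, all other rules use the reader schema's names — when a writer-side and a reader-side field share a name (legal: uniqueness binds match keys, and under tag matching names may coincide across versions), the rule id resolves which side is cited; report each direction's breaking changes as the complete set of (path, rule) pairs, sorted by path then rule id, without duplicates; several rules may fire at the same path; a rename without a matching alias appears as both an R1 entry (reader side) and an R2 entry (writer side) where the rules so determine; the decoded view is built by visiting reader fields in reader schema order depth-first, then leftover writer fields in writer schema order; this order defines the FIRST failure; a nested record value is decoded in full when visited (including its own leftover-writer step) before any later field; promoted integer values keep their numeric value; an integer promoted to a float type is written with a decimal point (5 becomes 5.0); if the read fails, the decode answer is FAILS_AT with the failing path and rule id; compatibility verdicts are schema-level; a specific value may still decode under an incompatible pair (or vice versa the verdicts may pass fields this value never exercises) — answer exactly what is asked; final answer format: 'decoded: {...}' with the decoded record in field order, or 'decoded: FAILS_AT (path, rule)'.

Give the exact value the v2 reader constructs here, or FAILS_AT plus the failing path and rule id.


decoded: FAILS_AT (seq, R1)

each type pair in Profile: writer, then reader
migrating the Profile value to v2:
  score := 3.75
  read fails at seq under R1 (no fill)
  => FAILS_AT (seq, R1)
checking off the Profile differences that do not matter here:
  added field balance to record Profile: required float64, tag 16 (in v2 it sits immediately before version) -> a verdict-level change on Profile — the shown value reads the same
  removed field title from record Profile -> a verdict-level change on Profile — the shown value reads the same


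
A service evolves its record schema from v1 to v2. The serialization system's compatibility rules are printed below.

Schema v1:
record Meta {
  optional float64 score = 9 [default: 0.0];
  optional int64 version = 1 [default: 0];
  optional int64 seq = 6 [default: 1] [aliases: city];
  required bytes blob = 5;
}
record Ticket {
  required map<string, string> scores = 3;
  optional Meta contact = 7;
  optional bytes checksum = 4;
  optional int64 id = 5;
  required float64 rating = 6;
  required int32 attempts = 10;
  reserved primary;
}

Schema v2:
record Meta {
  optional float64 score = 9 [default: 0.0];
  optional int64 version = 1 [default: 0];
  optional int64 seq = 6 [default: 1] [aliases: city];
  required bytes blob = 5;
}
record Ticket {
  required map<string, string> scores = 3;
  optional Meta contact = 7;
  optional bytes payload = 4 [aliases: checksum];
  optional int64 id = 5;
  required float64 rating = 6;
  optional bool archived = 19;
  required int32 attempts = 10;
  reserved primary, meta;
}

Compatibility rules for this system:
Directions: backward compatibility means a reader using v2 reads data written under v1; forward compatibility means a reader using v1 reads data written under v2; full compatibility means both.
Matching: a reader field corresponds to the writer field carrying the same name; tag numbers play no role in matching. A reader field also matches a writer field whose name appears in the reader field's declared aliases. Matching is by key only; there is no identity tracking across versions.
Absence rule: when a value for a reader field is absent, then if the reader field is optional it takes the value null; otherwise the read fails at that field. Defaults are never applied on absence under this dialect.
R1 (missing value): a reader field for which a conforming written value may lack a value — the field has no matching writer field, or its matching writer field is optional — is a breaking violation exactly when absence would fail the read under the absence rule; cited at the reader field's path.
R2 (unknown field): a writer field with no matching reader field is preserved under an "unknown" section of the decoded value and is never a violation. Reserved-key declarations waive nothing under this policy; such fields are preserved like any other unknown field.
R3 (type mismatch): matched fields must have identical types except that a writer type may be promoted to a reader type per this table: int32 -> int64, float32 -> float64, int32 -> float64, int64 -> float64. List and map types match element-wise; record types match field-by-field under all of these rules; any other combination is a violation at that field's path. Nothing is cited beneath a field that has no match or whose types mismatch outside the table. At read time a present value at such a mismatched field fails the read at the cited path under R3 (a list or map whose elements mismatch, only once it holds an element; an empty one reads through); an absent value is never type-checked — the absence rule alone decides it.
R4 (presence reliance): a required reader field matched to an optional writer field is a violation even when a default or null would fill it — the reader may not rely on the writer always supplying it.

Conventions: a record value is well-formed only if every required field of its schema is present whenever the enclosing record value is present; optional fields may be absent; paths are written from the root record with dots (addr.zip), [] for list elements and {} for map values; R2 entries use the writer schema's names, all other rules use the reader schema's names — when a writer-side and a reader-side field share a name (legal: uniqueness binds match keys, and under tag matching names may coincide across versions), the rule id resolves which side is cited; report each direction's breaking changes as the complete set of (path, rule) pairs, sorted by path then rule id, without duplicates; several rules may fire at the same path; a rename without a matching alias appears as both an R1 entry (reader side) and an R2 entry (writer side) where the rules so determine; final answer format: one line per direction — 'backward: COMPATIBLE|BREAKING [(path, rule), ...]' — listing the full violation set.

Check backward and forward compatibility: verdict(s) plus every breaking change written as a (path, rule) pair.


backward: COMPATIBLE []; forward: COMPATIBLE []

each type pair in Ticket: writer, then reader
backward for Ticket (reader v2, writer v1):
  scores: paired with writer scores (map<string, string> -> map<string, string>; writer required)
  contact: paired with writer contact (Meta -> Meta; writer optional)
  payload: paired with writer checksum (bytes -> bytes; writer optional)
  id: paired with writer id (int64 -> int64; writer optional)
  rating: paired with writer rating (float64 -> float64; writer required)
  no writer field matches reader archived
  attempts: paired with writer attempts (int32 -> int32; writer required)
  contact.score: paired with writer contact.score (float64 -> float64; writer optional)
  contact.version: paired with writer contact.version (int64 -> int64; writer optional)
  contact.seq: paired with writer contact.seq (int64 -> int64; writer optional)
  contact.blob: paired with writer contact.blob (bytes -> bytes; writer required)
  => backward verdict for Ticket: COMPATIBLE, no violations
forward for Ticket (reader v1, writer v2):
  scores: paired with writer scores (map<string, string> -> map<string, string>; writer required)
  contact: paired with writer contact (Meta -> Meta; writer optional)
  no writer field matches reader checksum
  id: paired with writer id (int64 -> int64; writer optional)
  rating: paired with writer rating (float64 -> float64; writer required)
  attempts: paired with writer attempts (int32 -> int32; writer required)
  leftover writer field: payload
  leftover writer field: archived
  contact.score: paired with writer contact.score (float64 -> float64; writer optional)
  contact.version: paired with writer contact.version (int64 -> int64; writer optional)
  contact.seq: paired with writer contact.seq (int64 -> int64; writer optional)
  contact.blob: paired with writer contact.blob (bytes -> bytes; writer required)
  => forward verdict for Ticket: COMPATIBLE, no violations


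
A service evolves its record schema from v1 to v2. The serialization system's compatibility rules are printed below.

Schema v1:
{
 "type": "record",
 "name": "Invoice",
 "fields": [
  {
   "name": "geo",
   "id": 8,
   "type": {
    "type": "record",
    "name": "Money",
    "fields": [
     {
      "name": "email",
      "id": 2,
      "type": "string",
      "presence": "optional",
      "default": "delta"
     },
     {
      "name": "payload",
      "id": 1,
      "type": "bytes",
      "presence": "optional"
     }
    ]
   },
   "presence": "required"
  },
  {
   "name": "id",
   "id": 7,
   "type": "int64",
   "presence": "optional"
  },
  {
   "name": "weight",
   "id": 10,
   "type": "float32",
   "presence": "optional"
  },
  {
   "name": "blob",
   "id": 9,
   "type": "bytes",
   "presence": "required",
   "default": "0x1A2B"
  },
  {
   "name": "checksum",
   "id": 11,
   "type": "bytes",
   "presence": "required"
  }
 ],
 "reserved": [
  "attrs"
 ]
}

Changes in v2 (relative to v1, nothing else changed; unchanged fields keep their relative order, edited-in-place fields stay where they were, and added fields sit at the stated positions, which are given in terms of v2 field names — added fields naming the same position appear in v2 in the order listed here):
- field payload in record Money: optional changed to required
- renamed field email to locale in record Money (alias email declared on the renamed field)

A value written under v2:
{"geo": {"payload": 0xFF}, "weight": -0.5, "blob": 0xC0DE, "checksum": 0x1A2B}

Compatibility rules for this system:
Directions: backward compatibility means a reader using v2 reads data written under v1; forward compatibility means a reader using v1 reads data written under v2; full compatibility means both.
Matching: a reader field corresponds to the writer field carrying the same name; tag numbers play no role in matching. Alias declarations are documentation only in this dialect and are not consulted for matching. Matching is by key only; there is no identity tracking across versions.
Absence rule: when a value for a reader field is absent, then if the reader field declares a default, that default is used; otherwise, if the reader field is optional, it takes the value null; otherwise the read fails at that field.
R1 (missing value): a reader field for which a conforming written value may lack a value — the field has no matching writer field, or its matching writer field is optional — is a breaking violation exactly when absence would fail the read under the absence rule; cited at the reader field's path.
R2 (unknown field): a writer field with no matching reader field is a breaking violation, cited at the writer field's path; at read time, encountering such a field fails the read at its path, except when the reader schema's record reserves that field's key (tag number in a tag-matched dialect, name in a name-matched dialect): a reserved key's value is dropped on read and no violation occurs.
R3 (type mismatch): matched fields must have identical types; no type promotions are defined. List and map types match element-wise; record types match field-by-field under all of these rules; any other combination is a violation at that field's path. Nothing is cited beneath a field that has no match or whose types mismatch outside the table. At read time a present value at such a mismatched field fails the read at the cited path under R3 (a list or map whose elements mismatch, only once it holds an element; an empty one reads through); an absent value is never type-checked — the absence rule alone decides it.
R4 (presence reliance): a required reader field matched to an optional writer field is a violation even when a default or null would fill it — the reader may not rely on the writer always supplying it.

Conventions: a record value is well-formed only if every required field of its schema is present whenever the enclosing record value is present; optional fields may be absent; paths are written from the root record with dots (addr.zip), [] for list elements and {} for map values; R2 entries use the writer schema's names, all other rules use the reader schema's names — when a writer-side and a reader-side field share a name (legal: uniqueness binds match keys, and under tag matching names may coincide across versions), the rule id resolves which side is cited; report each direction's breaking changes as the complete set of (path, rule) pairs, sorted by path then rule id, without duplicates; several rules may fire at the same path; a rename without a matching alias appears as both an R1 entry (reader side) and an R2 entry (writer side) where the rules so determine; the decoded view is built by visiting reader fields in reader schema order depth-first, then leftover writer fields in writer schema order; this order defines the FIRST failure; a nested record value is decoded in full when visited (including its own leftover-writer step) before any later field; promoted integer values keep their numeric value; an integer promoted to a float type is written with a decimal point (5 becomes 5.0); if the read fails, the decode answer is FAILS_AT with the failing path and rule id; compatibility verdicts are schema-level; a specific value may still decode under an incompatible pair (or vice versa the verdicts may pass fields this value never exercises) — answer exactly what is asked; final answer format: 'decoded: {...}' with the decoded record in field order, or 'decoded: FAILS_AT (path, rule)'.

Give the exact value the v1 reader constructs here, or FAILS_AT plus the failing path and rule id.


the writer's type comes first in each Invoice pair
migrating the Invoice value to v1:
  geo.email := "delta" (missing; default applied)
  geo.payload := 0xFF
  id := null (missing; optional => null)
  weight := -0.5
  blob := 0xC0DE
  checksum := 0x1A2B
  => decoded: {"geo": {"email": "delta", "payload": 0xFF}, "id": null, "weight": -0.5, "blob": 0xC0DE, "checksum": 0x1A2B}
the rest of the Invoice diff is inert for this question:
  field payload in record Money: optional changed to required -> shifts the Invoice verdicts, not this decode
  renamed field email to locale in record Money (alias email declared on the renamed field) -> shifts the Invoice verdicts, not this decode

decoded: {"geo": {"email": "delta", "payload": 0xFF}, "id": null, "weight": -0.5, "blob": 0xC0DE, "checksum": 0x1A2B}
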